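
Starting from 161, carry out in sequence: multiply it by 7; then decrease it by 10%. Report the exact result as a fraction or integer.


Start with 161.
Step 1: Multiply by 7: 161 * 7 = 1127
Step 2: Decrease by 10%: 1127 * 90/100 = 10143/10
Final result = 10143/10

10143/10


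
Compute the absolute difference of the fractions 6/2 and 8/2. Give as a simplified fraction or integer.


Simplify: 6/2 = 3 and 8/2 = 4
Find common denominator: LCD = 1
Convert: 3/1 and 4/1
Difference = |3 - 4|/1 = 1/1
Simplified = 1

1


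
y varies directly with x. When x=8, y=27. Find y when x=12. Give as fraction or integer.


Direct proportion: y = kx
Find k: k = 27/8 = 27/8
Compute y at x=12: y = 27/8 * 12
y = 81/2

81/2


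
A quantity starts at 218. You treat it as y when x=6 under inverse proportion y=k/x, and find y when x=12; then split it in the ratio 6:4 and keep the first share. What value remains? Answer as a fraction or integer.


Start with 218.
Step 1: Inverse prop: k = (218)*6; new y = k/12 = 218*6/12 = 109
Step 2: Split 6:4, first share = 109 * 6/10 = 327/5
Final result = 327/5

327/5


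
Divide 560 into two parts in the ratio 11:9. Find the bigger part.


Total parts = 11 + 9 = 20
Value per part = 560 / 20 = 28
First share = 11 * 28 = 308
Second share = 9 * 28 = 252
Larger share = 308

308


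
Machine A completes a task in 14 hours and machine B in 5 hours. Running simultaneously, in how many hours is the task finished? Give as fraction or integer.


Rate of A = 1/14 job per hour
Rate of B = 1/5 job per hour
Combined rate = 1/14 + 1/5
Find common denominator: (5 + 14)/(14*5) = 19/70
Combined rate = 19/70 job per hour
Time together = 1 / (19/70) = 70/19 hours

70/19


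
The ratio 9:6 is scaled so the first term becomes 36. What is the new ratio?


Original ratio: 9:6
First term target: 36
Scale factor = 36 / 9 = 4
Multiply second term: 6 * 4 = 24
Equivalent ratio = 36:24

36:24


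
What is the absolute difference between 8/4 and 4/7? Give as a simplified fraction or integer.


Simplify: 8/4 = 2 and 4/7 = 4/7
Find common denominator: LCD = 7
Convert: 14/7 and 4/7
Difference = |14 - 4|/7 = 10/7
Simplified = 10/7

10/7


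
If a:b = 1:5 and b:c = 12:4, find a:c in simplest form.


Given a:b = 1:5 and b:c = 12:4
Make b consistent. Multiply first ratio by 12: a:b = 12:60
Multiply second ratio by 5: b:c = 60:20
Now b = 60 in both, so a:b:c = 12:60:20
Therefore a:c = 12:20
Simplify by GCD: a:c = 3:5

3:5


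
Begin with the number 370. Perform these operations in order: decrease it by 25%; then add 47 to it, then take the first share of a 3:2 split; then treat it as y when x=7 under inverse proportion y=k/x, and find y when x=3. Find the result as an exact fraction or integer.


Start with 370.
Step 1: Decrease by 25%: 370 * 75/100 = 555/2
Step 2: Add 47: 555/2+47=649/2; split 3:2 first = 649/2*3/5 = 1947/10
Step 3: Inverse prop: k = (1947/10)*7; new y = k/3 = 1947/10*7/3 = 4543/10
Final result = 4543/10

4543/10


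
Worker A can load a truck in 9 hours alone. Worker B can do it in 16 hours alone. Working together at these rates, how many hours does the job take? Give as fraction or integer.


Rate of A = 1/9 job per hour
Rate of B = 1/16 job per hour
Combined rate = 1/9 + 1/16
Find common denominator: (16 + 9)/(9*16) = 25/144
Combined rate = 25/144 job per hour
Time together = 1 / (25/144) = 144/25 hours

144/25


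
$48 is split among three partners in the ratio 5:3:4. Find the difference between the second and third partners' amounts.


Total parts = 5 + 3 + 4 = 12
Value per part = 48 / 12 = 4
Shares: 5*4=20, 3*4=12, 4*4=16
Second share = 12, third share = 16
Difference = |12 - 16| = 4

4


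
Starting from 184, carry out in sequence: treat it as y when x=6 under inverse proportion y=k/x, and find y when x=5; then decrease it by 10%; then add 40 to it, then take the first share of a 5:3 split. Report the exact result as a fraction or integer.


Start with 184.
Step 1: Inverse prop: k = (184)*6; new y = k/5 = 184*6/5 = 1104/5
Step 2: Decrease by 10%: 1104/5 * 90/100 = 4968/25
Step 3: Add 40: 4968/25+40=5968/25; split 5:3 first = 5968/25*5/8 = 746/5
Final result = 746/5

746/5


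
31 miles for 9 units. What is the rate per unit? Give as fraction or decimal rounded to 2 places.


Total miles = 31
Number of units = 9
Unit rate = 31 / 9
= 3.44 miles per unit

3.44


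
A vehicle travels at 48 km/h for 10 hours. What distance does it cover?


Using distance = speed * time
Speed = 48 km/h
Time = 10 hours
Distance = 48 * 10
= 480 km

480


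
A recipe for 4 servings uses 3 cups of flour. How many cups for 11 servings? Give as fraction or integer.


Original: 3 cups for 4 servings
Target servings = 11
Scaling factor = 11/4
New amount = 3 * 11/4
= 33/4
= 33/4 cups

33/4


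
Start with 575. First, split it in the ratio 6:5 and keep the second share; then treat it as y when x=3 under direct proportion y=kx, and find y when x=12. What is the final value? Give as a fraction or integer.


Start with 575.
Step 1: Split 6:5, second share = 575 * 5/11 = 2875/11
Step 2: Direct prop: k = (2875/11)/3; new y = k*12 = 2875/11*12/3 = 11500/11
Final result = 11500/11

11500/11


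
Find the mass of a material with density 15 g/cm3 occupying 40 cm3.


Using mass = density * volume
Density = 15 g/cm3
Volume = 40 cm3
Mass = 15 * 40
= 600 g

600


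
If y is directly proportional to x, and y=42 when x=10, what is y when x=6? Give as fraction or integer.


Direct proportion: y = kx
Find k: k = 42/10 = 21/5
Compute y at x=6: y = 21/5 * 6
y = 126/5

126/5


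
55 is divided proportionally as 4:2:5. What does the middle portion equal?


Ratio = 4:2:5
Total parts = 4 + 2 + 5 = 11
Value per part = 55 / 11 = 5
First share = 4 * 5 = 20
Middle share = 2 * 5 = 10
Third share = 5 * 5 = 25

10


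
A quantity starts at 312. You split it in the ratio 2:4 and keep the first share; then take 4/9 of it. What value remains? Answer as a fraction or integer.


Start with 312.
Step 1: Split 2:4, first share = 312 * 2/6 = 104
Step 2: Take 4/9: 104 * 4/9 = 416/9
Final result = 416/9

416/9


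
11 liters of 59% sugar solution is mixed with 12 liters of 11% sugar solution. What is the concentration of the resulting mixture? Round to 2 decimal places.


Solute in mixture 1 = 59% of 11 L = 11*59/100 = 649/100 L
Solute in mixture 2 = 11% of 12 L = 12*11/100 = 33/25 L
Total solute = 649/100 + 33/25 = 781/100 L
Total volume = 11 + 12 = 23 L
Final concentration = 781/100/23 * 100 = 33.96%

33.96


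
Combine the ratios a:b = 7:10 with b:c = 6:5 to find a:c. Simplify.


Given a:b = 7:10 and b:c = 6:5
Make b consistent. Multiply first ratio by 6: a:b = 42:60
Multiply second ratio by 10: b:c = 60:50
Now b = 60 in both, so a:b:c = 42:60:50
Therefore a:c = 42:50
Simplify by GCD: a:c = 21:25

21:25


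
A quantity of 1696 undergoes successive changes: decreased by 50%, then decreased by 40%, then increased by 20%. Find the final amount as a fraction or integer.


Start: 1696
Step 1: decrease by 50% => multiply by 50/100
  1696 * 50/100 = 848
Step 2: decrease by 40% => multiply by 60/100
  848 * 60/100 = 2544/5
Step 3: increase by 20% => multiply by 120/100
  2544/5 * 120/100 = 15264/25
Final value = 15264/25

15264/25


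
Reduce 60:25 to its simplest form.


Find GCD(60, 25)
GCD = 5
Divide both by 5: 60/5 = 12, 25/5 = 5
Simplified ratio = 12:5

12:5


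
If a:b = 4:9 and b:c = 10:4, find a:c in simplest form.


Given a:b = 4:9 and b:c = 10:4
Make b consistent. Multiply first ratio by 10: a:b = 40:90
Multiply second ratio by 9: b:c = 90:36
Now b = 90 in both, so a:b:c = 40:90:36
Therefore a:c = 40:36
Simplify by GCD: a:c = 10:9

10:9


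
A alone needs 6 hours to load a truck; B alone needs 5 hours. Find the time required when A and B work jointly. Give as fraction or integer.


Rate of A = 1/6 job per hour
Rate of B = 1/5 job per hour
Combined rate = 1/6 + 1/5
Find common denominator: (5 + 6)/(6*5) = 11/30
Combined rate = 11/30 job per hour
Time together = 1 / (11/30) = 30/11 hours

30/11


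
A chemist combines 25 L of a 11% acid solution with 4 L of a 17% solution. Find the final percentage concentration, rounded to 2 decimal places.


Solute in mixture 1 = 11% of 25 L = 25*11/100 = 11/4 L
Solute in mixture 2 = 17% of 4 L = 4*17/100 = 17/25 L
Total solute = 11/4 + 17/25 = 343/100 L
Total volume = 25 + 4 = 29 L
Final concentration = 343/100/29 * 100 = 11.83%

11.83


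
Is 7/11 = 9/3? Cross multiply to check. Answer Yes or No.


Cross multiply to check 7/11 = 9/3
Left cross product: 7 * 3 = 21
Right cross product: 11 * 9 = 99
21 != 99
Not equal, so proportions differ => No

No


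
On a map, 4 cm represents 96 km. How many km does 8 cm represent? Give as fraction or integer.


Map scale: 4 cm = 96 km
Measured distance on map = 8 cm
Set up proportion: 8 * 96 / 4
= 768 / 4
= 192 km

192


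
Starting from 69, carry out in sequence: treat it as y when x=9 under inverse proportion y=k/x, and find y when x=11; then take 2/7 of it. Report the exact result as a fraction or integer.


Start with 69.
Step 1: Inverse prop: k = (69)*9; new y = k/11 = 69*9/11 = 621/11
Step 2: Take 2/7: 621/11 * 2/7 = 1242/77
Final result = 1242/77

1242/77


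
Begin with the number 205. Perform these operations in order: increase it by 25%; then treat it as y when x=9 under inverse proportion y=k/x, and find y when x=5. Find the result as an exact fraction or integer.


Start with 205.
Step 1: Increase by 25%: 205 * 125/100 = 1025/4
Step 2: Inverse prop: k = (1025/4)*9; new y = k/5 = 1025/4*9/5 = 1845/4
Final result = 1845/4

1845/4


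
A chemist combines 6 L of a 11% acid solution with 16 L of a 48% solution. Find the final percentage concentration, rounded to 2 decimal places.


Solute in mixture 1 = 11% of 6 L = 6*11/100 = 33/50 L
Solute in mixture 2 = 48% of 16 L = 16*48/100 = 192/25 L
Total solute = 33/50 + 192/25 = 417/50 L
Total volume = 6 + 16 = 22 L
Final concentration = 417/50/22 * 100 = 37.91%

37.91


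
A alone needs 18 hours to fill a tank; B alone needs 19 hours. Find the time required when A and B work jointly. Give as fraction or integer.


Rate of A = 1/18 job per hour
Rate of B = 1/19 job per hour
Combined rate = 1/18 + 1/19
Find common denominator: (19 + 18)/(18*19) = 37/342
Combined rate = 37/342 job per hour
Time together = 1 / (37/342) = 342/37 hours

342/37


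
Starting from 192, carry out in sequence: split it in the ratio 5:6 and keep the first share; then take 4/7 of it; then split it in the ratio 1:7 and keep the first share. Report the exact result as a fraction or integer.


Start with 192.
Step 1: Split 5:6, first share = 192 * 5/11 = 960/11
Step 2: Take 4/7: 960/11 * 4/7 = 3840/77
Step 3: Split 1:7, first share = 3840/77 * 1/8 = 480/77
Final result = 480/77

480/77


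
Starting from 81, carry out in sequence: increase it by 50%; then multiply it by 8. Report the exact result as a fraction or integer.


Start with 81.
Step 1: Increase by 50%: 81 * 150/100 = 243/2
Step 2: Multiply by 8: 243/2 * 8 = 972
Final result = 972

972


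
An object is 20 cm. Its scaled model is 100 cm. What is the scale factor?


Original length = 20 cm
Scaled length = 100 cm
Scale factor = 100 / 20
= 5

5


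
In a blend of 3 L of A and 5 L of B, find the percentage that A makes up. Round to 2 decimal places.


Volume of A = 3 L
Volume of B = 5 L
Total volume = 3 + 5 = 8 L
Percentage of A = (3/8) * 100
= 37.50%

37.50


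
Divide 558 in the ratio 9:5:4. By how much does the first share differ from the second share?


Total parts = 9 + 5 + 4 = 18
Value per part = 558 / 18 = 31
Shares: 9*31=279, 5*31=155, 4*31=124
First share = 279, second share = 155
Difference = |279 - 155| = 124

124


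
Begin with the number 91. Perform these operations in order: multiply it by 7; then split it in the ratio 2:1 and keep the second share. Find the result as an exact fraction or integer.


Start with 91.
Step 1: Multiply by 7: 91 * 7 = 637
Step 2: Split 2:1, second share = 637 * 1/3 = 637/3
Final result = 637/3

637/3


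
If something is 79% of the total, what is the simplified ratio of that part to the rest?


Part = 79%, Remainder = 21%
Ratio = 79:21
GCD(79, 21) = 1
Simplify: 79:21 = 79:21

79:21


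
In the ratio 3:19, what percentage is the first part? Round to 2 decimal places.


Total parts = 3 + 19 = 22
First part fraction = 3/22
Percentage = (3/22) * 100
= 0.136364 * 100
= 13.64%

13.64


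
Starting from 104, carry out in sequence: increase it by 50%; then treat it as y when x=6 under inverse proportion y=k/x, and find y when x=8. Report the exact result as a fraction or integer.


Start with 104.
Step 1: Increase by 50%: 104 * 150/100 = 156
Step 2: Inverse prop: k = (156)*6; new y = k/8 = 156*6/8 = 117
Final result = 117

117


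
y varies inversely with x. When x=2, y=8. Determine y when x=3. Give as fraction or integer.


Inverse proportion: y = k/x
Find k: k = 2 * 8 = 16
Compute y at x=3: y = 16/3
y = 16/3

16/3


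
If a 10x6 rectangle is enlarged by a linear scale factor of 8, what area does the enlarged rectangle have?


Original dimensions: 10 x 6
Enlargement factor = 8
New width = 10 * 8 = 80
New height = 6 * 8 = 48
New area = 80 * 48 = 3840

3840


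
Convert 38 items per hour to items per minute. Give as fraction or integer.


Converting from per hour to per minute
Rate = 38 items per hour
Divide by 60: 38/60
= 19/30 items per minute

19/30


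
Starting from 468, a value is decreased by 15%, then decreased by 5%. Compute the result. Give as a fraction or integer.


Start: 468
Step 1: decrease by 15% => multiply by 85/100
  468 * 85/100 = 1989/5
Step 2: decrease by 5% => multiply by 95/100
  1989/5 * 95/100 = 37791/100
Final value = 37791/100

37791/100


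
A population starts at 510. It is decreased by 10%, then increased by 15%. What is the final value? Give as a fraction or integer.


Start: 510
Step 1: decrease by 10% => multiply by 90/100
  510 * 90/100 = 459
Step 2: increase by 15% => multiply by 115/100
  459 * 115/100 = 10557/20
Final value = 10557/20

10557/20


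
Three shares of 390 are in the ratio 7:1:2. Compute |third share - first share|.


Total parts = 7 + 1 + 2 = 10
Value per part = 390 / 10 = 39
Shares: 7*39=273, 1*39=39, 2*39=78
Third share = 78, first share = 273
Difference = |78 - 273| = 195

195


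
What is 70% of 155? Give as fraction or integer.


Compute 70% of 155
Convert percentage: 70% = 70/100
Multiply: 155 * 70/100
= 10850/100
= 217/2

217/2


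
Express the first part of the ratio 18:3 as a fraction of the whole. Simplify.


Total parts = 18 + 3 = 21
First part fraction = 18/21
Simplify: 18/21 = 6/7

6/7


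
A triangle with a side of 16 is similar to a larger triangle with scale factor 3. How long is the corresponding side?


Similar triangles have proportional sides
Scale factor = 3
Smaller side = 16
Corresponding larger side = 16 * 3
= 48

48


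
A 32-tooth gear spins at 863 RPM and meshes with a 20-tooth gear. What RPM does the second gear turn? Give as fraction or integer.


Gear ratio: teeth_A * RPM_A = teeth_B * RPM_B
32 * 863 = 20 * RPM_B
27616 = 20 * RPM_B
RPM_B = 27616 / 20
RPM_B = 6904/5

6904/5


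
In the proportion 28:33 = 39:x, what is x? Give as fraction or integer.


Setting up: 28/33 = 39/x
Cross multiply: 28 * x = 33 * 39
28x = 1287
x = 1287/28
x = 1287/28

1287/28


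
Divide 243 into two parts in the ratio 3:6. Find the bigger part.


Total parts = 3 + 6 = 9
Value per part = 243 / 9 = 27
First share = 3 * 27 = 81
Second share = 6 * 27 = 162
Larger share = 162

162


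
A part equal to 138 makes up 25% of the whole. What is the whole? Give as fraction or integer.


Given: 138 is 25% of the whole
Set up: 138 = 25/100 * whole
whole = 138 * 100 / 25
whole = 13800 / 25
whole = 552

552


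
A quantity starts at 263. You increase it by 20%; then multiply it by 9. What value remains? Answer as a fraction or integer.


Start with 263.
Step 1: Increase by 20%: 263 * 120/100 = 1578/5
Step 2: Multiply by 9: 1578/5 * 9 = 14202/5
Final result = 14202/5

14202/5


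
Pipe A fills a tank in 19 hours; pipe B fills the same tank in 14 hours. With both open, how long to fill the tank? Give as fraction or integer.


Rate of A = 1/19 job per hour
Rate of B = 1/14 job per hour
Combined rate = 1/19 + 1/14
Find common denominator: (14 + 19)/(19*14) = 33/266
Combined rate = 33/266 job per hour
Time together = 1 / (33/266) = 266/33 hours

266/33


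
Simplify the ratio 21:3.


Find GCD(21, 3)
GCD = 3
Divide both by 3: 21/3 = 7, 3/3 = 1
Simplified ratio = 7:1

7:1


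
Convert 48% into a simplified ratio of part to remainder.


Part = 48%, Remainder = 52%
Ratio = 48:52
GCD(48, 52) = 4
Simplify: 12:13 = 12:13

12:13


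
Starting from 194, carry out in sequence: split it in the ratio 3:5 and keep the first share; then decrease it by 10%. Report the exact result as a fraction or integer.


Start with 194.
Step 1: Split 3:5, first share = 194 * 3/8 = 291/4
Step 2: Decrease by 10%: 291/4 * 90/100 = 2619/40
Final result = 2619/40

2619/40


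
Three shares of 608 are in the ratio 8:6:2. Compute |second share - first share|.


Total parts = 8 + 6 + 2 = 16
Value per part = 608 / 16 = 38
Shares: 8*38=304, 6*38=228, 2*38=76
Second share = 228, first share = 304
Difference = |228 - 304| = 76

76


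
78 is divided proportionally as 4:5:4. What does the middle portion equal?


Ratio = 4:5:4
Total parts = 4 + 5 + 4 = 13
Value per part = 78 / 13 = 6
First share = 4 * 6 = 24
Middle share = 5 * 6 = 30
Third share = 4 * 6 = 24

30


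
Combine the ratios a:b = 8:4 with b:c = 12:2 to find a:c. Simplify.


Given a:b = 8:4 and b:c = 12:2
Make b consistent. Multiply first ratio by 12: a:b = 96:48
Multiply second ratio by 4: b:c = 48:8
Now b = 48 in both, so a:b:c = 96:48:8
Therefore a:c = 96:8
Simplify by GCD: a:c = 12:1

12:1


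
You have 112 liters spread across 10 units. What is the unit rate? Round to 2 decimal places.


Total liters = 112
Number of units = 10
Unit rate = 112 / 10
= 11.20 liters per unit

11.20


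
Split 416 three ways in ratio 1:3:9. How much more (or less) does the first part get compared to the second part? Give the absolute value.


Total parts = 1 + 3 + 9 = 13
Value per part = 416 / 13 = 32
Shares: 1*32=32, 3*32=96, 9*32=288
First share = 32, second share = 96
Difference = |32 - 96| = 64

64


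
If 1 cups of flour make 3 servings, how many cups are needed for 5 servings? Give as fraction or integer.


Original: 1 cups for 3 servings
Target servings = 5
Scaling factor = 5/3
New amount = 1 * 5/3
= 5/3
= 5/3 cups

5/3


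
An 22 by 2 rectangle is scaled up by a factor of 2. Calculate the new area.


Original dimensions: 22 x 2
Enlargement factor = 2
New width = 22 * 2 = 44
New height = 2 * 2 = 4
New area = 44 * 4 = 176

176


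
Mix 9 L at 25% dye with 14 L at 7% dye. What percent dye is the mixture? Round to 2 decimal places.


Solute in mixture 1 = 25% of 9 L = 9*25/100 = 9/4 L
Solute in mixture 2 = 7% of 14 L = 14*7/100 = 49/50 L
Total solute = 9/4 + 49/50 = 323/100 L
Total volume = 9 + 14 = 23 L
Final concentration = 323/100/23 * 100 = 14.04%

14.04


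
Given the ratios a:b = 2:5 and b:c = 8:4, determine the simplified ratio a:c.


Given a:b = 2:5 and b:c = 8:4
Make b consistent. Multiply first ratio by 8: a:b = 16:40
Multiply second ratio by 5: b:c = 40:20
Now b = 40 in both, so a:b:c = 16:40:20
Therefore a:c = 16:20
Simplify by GCD: a:c = 4:5

4:5


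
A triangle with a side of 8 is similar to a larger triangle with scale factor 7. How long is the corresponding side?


Similar triangles have proportional sides
Scale factor = 7
Smaller side = 8
Corresponding larger side = 8 * 7
= 56

56


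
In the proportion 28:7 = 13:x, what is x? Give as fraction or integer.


Setting up: 28/7 = 13/x
Cross multiply: 28 * x = 7 * 13
28x = 91
x = 91/28
x = 13/4

13/4


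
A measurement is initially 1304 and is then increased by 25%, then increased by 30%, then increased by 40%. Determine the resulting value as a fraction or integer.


Start: 1304
Step 1: increase by 25% => multiply by 125/100
  1304 * 125/100 = 1630
Step 2: increase by 30% => multiply by 130/100
  1630 * 130/100 = 2119
Step 3: increase by 40% => multiply by 140/100
  2119 * 140/100 = 14833/5
Final value = 14833/5

14833/5


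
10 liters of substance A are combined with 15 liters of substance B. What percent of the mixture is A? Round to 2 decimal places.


Volume of A = 10 L
Volume of B = 15 L
Total volume = 10 + 15 = 25 L
Percentage of A = (10/25) * 100
= 40.00%

40.00


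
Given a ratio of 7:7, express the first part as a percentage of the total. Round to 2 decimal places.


Total parts = 7 + 7 = 14
First part fraction = 7/14
Percentage = (7/14) * 100
= 0.5 * 100
= 50.00%

50.00


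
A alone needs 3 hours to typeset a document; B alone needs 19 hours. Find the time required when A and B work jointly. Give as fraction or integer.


Rate of A = 1/3 job per hour
Rate of B = 1/19 job per hour
Combined rate = 1/3 + 1/19
Find common denominator: (19 + 3)/(3*19) = 22/57
Combined rate = 22/57 job per hour
Time together = 1 / (22/57) = 57/22 hours

57/22


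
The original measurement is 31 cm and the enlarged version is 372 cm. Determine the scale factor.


Original length = 31 cm
Scaled length = 372 cm
Scale factor = 372 / 31
= 12

12


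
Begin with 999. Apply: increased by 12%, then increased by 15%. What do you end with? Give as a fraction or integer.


Start: 999
Step 1: increase by 12% => multiply by 112/100
  999 * 112/100 = 27972/25
Step 2: increase by 15% => multiply by 115/100
  27972/25 * 115/100 = 160839/125
Final value = 160839/125

160839/125


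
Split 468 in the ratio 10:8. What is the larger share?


Total parts = 10 + 8 = 18
Value per part = 468 / 18 = 26
First share = 10 * 26 = 260
Second share = 8 * 26 = 208
Larger share = 260

260


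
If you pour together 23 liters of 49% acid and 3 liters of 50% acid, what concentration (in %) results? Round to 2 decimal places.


Solute in mixture 1 = 49% of 23 L = 23*49/100 = 1127/100 L
Solute in mixture 2 = 50% of 3 L = 3*50/100 = 3/2 L
Total solute = 1127/100 + 3/2 = 1277/100 L
Total volume = 23 + 3 = 26 L
Final concentration = 1277/100/26 * 100 = 49.12%

49.12


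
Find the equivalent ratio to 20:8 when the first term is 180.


Original ratio: 20:8
First term target: 180
Scale factor = 180 / 20 = 9
Multiply second term: 8 * 9 = 72
Equivalent ratio = 180:72

180:72


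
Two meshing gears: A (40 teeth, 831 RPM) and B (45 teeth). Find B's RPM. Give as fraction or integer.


Gear ratio: teeth_A * RPM_A = teeth_B * RPM_B
40 * 831 = 45 * RPM_B
33240 = 45 * RPM_B
RPM_B = 33240 / 45
RPM_B = 2216/3

2216/3


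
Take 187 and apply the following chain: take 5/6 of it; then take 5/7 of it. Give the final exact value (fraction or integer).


Start with 187.
Step 1: Take 5/6: 187 * 5/6 = 935/6
Step 2: Take 5/7: 935/6 * 5/7 = 4675/42
Final result = 4675/42

4675/42


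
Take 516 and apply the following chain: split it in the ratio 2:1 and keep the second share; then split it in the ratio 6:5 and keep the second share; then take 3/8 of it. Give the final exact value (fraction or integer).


Start with 516.
Step 1: Split 2:1, second share = 516 * 1/3 = 172
Step 2: Split 6:5, second share = 172 * 5/11 = 860/11
Step 3: Take 3/8: 860/11 * 3/8 = 645/22
Final result = 645/22

645/22


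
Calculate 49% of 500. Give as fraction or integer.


Compute 49% of 500
Convert percentage: 49% = 49/100
Multiply: 500 * 49/100
= 24500/100
= 245

245


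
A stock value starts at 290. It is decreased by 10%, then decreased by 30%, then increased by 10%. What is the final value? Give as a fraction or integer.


Start: 290
Step 1: decrease by 10% => multiply by 90/100
  290 * 90/100 = 261
Step 2: decrease by 30% => multiply by 70/100
  261 * 70/100 = 1827/10
Step 3: increase by 10% => multiply by 110/100
  1827/10 * 110/100 = 20097/100
Final value = 20097/100

20097/100


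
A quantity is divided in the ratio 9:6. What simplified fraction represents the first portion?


Total parts = 9 + 6 = 15
First part fraction = 9/15
Simplify: 9/15 = 3/5

3/5


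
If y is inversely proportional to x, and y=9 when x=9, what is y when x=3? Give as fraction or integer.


Inverse proportion: y = k/x
Find k: k = 9 * 9 = 81
Compute y at x=3: y = 81/3
y = 27

27


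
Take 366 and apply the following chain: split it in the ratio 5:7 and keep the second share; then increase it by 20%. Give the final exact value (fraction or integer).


Start with 366.
Step 1: Split 5:7, second share = 366 * 7/12 = 427/2
Step 2: Increase by 20%: 427/2 * 120/100 = 1281/5
Final result = 1281/5

1281/5


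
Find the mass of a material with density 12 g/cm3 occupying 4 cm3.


Using mass = density * volume
Density = 12 g/cm3
Volume = 4 cm3
Mass = 12 * 4
= 48 g

48


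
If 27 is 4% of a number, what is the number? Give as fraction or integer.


Given: 27 is 4% of the whole
Set up: 27 = 4/100 * whole
whole = 27 * 100 / 4
whole = 2700 / 4
whole = 675

675


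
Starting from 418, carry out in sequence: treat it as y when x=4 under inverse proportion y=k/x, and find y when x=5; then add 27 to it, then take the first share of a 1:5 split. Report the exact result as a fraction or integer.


Start with 418.
Step 1: Inverse prop: k = (418)*4; new y = k/5 = 418*4/5 = 1672/5
Step 2: Add 27: 1672/5+27=1807/5; split 1:5 first = 1807/5*1/6 = 1807/30
Final result = 1807/30

1807/30


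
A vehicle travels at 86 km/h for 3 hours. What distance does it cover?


Using distance = speed * time
Speed = 86 km/h
Time = 3 hours
Distance = 86 * 3
= 258 km

258


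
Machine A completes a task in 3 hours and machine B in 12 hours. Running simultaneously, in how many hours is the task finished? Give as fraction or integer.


Rate of A = 1/3 job per hour
Rate of B = 1/12 job per hour
Combined rate = 1/3 + 1/12
Find common denominator: (12 + 3)/(3*12) = 15/36
Combined rate = 5/12 job per hour
Time together = 1 / (5/12) = 12/5 hours

12/5


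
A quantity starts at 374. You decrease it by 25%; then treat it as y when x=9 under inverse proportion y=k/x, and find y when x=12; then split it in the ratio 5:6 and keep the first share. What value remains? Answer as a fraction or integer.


Start with 374.
Step 1: Decrease by 25%: 374 * 75/100 = 561/2
Step 2: Inverse prop: k = (561/2)*9; new y = k/12 = 561/2*9/12 = 1683/8
Step 3: Split 5:6, first share = 1683/8 * 5/11 = 765/8
Final result = 765/8

765/8


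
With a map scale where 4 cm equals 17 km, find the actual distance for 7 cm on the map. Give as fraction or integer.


Map scale: 4 cm = 17 km
Measured distance on map = 7 cm
Set up proportion: 7 * 17 / 4
= 119 / 4
= 119/4 km

119/4


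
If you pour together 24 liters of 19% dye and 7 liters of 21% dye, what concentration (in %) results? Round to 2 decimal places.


Solute in mixture 1 = 19% of 24 L = 24*19/100 = 114/25 L
Solute in mixture 2 = 21% of 7 L = 7*21/100 = 147/100 L
Total solute = 114/25 + 147/100 = 603/100 L
Total volume = 24 + 7 = 31 L
Final concentration = 603/100/31 * 100 = 19.45%

19.45


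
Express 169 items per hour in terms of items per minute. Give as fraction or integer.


Converting from per hour to per minute
Rate = 169 items per hour
Divide by 60: 169/60
= 169/60 items per minute

169/60


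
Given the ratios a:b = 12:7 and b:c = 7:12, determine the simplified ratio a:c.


Given a:b = 12:7 and b:c = 7:12
Make b consistent. Multiply first ratio by 7: a:b = 84:49
Multiply second ratio by 7: b:c = 49:84
Now b = 49 in both, so a:b:c = 84:49:84
Therefore a:c = 84:84
Simplify by GCD: a:c = 1:1

1:1


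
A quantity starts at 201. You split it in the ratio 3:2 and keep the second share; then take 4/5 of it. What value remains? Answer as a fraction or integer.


Start with 201.
Step 1: Split 3:2, second share = 201 * 2/5 = 402/5
Step 2: Take 4/5: 402/5 * 4/5 = 1608/25
Final result = 1608/25

1608/25


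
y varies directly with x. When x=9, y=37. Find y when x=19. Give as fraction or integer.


Direct proportion: y = kx
Find k: k = 37/9 = 37/9
Compute y at x=19: y = 37/9 * 19
y = 703/9

703/9


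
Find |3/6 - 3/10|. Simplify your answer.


Simplify: 3/6 = 1/2 and 3/10 = 3/10
Find common denominator: LCD = 10
Convert: 5/10 and 3/10
Difference = |5 - 3|/10 = 2/10
Simplified = 1/5

1/5


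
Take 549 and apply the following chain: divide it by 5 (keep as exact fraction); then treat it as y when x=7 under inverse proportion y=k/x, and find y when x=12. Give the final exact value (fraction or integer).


Start with 549.
Step 1: Divide by 5: 549 / 5 = 549/5
Step 2: Inverse prop: k = (549/5)*7; new y = k/12 = 549/5*7/12 = 1281/20
Final result = 1281/20

1281/20


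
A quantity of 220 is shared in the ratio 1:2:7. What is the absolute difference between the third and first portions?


Total parts = 1 + 2 + 7 = 10
Value per part = 220 / 10 = 22
Shares: 1*22=22, 2*22=44, 7*22=154
Third share = 154, first share = 22
Difference = |154 - 22| = 132

132


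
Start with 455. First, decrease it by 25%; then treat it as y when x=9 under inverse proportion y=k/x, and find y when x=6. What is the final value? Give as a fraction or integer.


Start with 455.
Step 1: Decrease by 25%: 455 * 75/100 = 1365/4
Step 2: Inverse prop: k = (1365/4)*9; new y = k/6 = 1365/4*9/6 = 4095/8
Final result = 4095/8

4095/8


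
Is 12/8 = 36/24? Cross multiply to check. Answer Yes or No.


Cross multiply to check 12/8 = 36/24
Left cross product: 12 * 24 = 288
Right cross product: 8 * 36 = 288
288 = 288
Equal, so proportions match => Yes

Yes


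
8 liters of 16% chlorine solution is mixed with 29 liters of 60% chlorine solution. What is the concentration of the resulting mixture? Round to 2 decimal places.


Solute in mixture 1 = 16% of 8 L = 8*16/100 = 32/25 L
Solute in mixture 2 = 60% of 29 L = 29*60/100 = 87/5 L
Total solute = 32/25 + 87/5 = 467/25 L
Total volume = 8 + 29 = 37 L
Final concentration = 467/25/37 * 100 = 50.49%

50.49


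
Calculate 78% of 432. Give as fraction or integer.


Compute 78% of 432
Convert percentage: 78% = 78/100
Multiply: 432 * 78/100
= 33696/100
= 8424/25

8424/25


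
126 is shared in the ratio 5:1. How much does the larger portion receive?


Total parts = 5 + 1 = 6
Value per part = 126 / 6 = 21
First share = 5 * 21 = 105
Second share = 1 * 21 = 21
Larger share = 105

105


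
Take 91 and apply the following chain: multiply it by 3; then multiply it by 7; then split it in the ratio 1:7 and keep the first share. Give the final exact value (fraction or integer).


Start with 91.
Step 1: Multiply by 3: 91 * 3 = 273
Step 2: Multiply by 7: 273 * 7 = 1911
Step 3: Split 1:7, first share = 1911 * 1/8 = 1911/8
Final result = 1911/8

1911/8


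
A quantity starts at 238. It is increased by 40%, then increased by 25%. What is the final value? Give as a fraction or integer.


Start: 238
Step 1: increase by 40% => multiply by 140/100
  238 * 140/100 = 1666/5
Step 2: increase by 25% => multiply by 125/100
  1666/5 * 125/100 = 833/2
Final value = 833/2

833/2


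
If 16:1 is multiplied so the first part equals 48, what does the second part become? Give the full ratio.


Original ratio: 16:1
First term target: 48
Scale factor = 48 / 16 = 3
Multiply second term: 1 * 3 = 3
Equivalent ratio = 48:3

48:3


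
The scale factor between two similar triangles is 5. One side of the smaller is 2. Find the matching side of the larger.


Similar triangles have proportional sides
Scale factor = 5
Smaller side = 2
Corresponding larger side = 2 * 5
= 10

10


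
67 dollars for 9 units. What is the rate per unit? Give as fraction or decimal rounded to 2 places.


Total dollars = 67
Number of units = 9
Unit rate = 67 / 9
= 7.44 dollars per unit

7.44


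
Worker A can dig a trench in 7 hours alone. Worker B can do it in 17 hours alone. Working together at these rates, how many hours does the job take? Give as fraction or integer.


Rate of A = 1/7 job per hour
Rate of B = 1/17 job per hour
Combined rate = 1/7 + 1/17
Find common denominator: (17 + 7)/(7*17) = 24/119
Combined rate = 24/119 job per hour
Time together = 1 / (24/119) = 119/24 hours

119/24


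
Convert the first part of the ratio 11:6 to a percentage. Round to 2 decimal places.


Total parts = 11 + 6 = 17
First part fraction = 11/17
Percentage = (11/17) * 100
= 0.647059 * 100
= 64.71%

64.71


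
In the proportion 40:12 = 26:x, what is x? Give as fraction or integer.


Setting up: 40/12 = 26/x
Cross multiply: 40 * x = 12 * 26
40x = 312
x = 312/40
x = 39/5

39/5


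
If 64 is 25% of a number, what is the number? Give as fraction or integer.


Given: 64 is 25% of the whole
Set up: 64 = 25/100 * whole
whole = 64 * 100 / 25
whole = 6400 / 25
whole = 256

256


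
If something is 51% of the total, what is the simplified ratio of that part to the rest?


Part = 51%, Remainder = 49%
Ratio = 51:49
GCD(51, 49) = 1
Simplify: 51:49 = 51:49

51:49


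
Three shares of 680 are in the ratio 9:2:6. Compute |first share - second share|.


Total parts = 9 + 2 + 6 = 17
Value per part = 680 / 17 = 40
Shares: 9*40=360, 2*40=80, 6*40=240
First share = 360, second share = 80
Difference = |360 - 80| = 280

280


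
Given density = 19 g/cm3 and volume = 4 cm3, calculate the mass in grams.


Using mass = density * volume
Density = 19 g/cm3
Volume = 4 cm3
Mass = 19 * 4
= 76 g

76


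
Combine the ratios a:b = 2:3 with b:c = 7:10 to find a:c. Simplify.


Given a:b = 2:3 and b:c = 7:10
Make b consistent. Multiply first ratio by 7: a:b = 14:21
Multiply second ratio by 3: b:c = 21:30
Now b = 21 in both, so a:b:c = 14:21:30
Therefore a:c = 14:30
Simplify by GCD: a:c = 7:15

7:15


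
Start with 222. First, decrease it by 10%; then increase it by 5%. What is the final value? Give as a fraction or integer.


Start with 222.
Step 1: Decrease by 10%: 222 * 90/100 = 999/5
Step 2: Increase by 5%: 999/5 * 105/100 = 20979/100
Final result = 20979/100

20979/100


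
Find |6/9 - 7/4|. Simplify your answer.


Simplify: 6/9 = 2/3 and 7/4 = 7/4
Find common denominator: LCD = 12
Convert: 8/12 and 21/12
Difference = |8 - 21|/12 = 13/12
Simplified = 13/12

13/12


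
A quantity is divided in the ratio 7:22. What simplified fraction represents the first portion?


Total parts = 7 + 22 = 29
First part fraction = 7/29
Simplify: 7/29 = 7/29

7/29


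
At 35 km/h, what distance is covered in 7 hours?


Using distance = speed * time
Speed = 35 km/h
Time = 7 hours
Distance = 35 * 7
= 245 km

245


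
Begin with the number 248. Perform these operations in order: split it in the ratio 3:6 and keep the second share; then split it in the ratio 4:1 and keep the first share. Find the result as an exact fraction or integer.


Start with 248.
Step 1: Split 3:6, second share = 248 * 6/9 = 496/3
Step 2: Split 4:1, first share = 496/3 * 4/5 = 1984/15
Final result = 1984/15

1984/15


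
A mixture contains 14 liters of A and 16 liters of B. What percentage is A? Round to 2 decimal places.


Volume of A = 14 L
Volume of B = 16 L
Total volume = 14 + 16 = 30 L
Percentage of A = (14/30) * 100
= 46.67%

46.67


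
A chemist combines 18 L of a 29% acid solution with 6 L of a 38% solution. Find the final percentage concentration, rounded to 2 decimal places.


Solute in mixture 1 = 29% of 18 L = 18*29/100 = 261/50 L
Solute in mixture 2 = 38% of 6 L = 6*38/100 = 57/25 L
Total solute = 261/50 + 57/25 = 15/2 L
Total volume = 18 + 6 = 24 L
Final concentration = 15/2/24 * 100 = 31.25%

31.25


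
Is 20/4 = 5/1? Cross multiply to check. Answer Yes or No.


Cross multiply to check 20/4 = 5/1
Left cross product: 20 * 1 = 20
Right cross product: 4 * 5 = 20
20 = 20
Equal, so proportions match => Yes

Yes


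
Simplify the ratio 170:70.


Find GCD(170, 70)
GCD = 10
Divide both by 10: 170/10 = 17, 70/10 = 7
Simplified ratio = 17:7

17:7


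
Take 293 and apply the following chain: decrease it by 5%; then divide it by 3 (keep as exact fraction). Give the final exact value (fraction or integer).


Start with 293.
Step 1: Decrease by 5%: 293 * 95/100 = 5567/20
Step 2: Divide by 3: 5567/20 / 3 = 5567/60
Final result = 5567/60

5567/60


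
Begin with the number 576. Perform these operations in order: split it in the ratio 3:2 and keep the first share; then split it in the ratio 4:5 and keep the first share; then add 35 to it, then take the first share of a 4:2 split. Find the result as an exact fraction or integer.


Start with 576.
Step 1: Split 3:2, first share = 576 * 3/5 = 1728/5
Step 2: Split 4:5, first share = 1728/5 * 4/9 = 768/5
Step 3: Add 35: 768/5+35=943/5; split 4:2 first = 943/5*4/6 = 1886/15
Final result = 1886/15

1886/15


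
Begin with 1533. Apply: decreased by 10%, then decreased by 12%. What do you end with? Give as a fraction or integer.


Start: 1533
Step 1: decrease by 10% => multiply by 90/100
  1533 * 90/100 = 13797/10
Step 2: decrease by 12% => multiply by 88/100
  13797/10 * 88/100 = 151767/125
Final value = 151767/125

151767/125


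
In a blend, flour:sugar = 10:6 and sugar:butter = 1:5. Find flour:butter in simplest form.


Given a:b = 10:6 and b:c = 1:5
Make b consistent. Multiply first ratio by 1: a:b = 10:6
Multiply second ratio by 6: b:c = 6:30
Now b = 6 in both, so a:b:c = 10:6:30
Therefore a:c = 10:30
Simplify by GCD: a:c = 1:3

1:3


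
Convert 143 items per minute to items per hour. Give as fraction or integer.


Converting from per minute to per hour
Rate = 143 items per minute
Multiply by 60: 143 * 60
= 8580 items per hour

8580


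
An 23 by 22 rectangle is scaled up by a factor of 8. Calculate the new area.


Original dimensions: 23 x 22
Enlargement factor = 8
New width = 23 * 8 = 184
New height = 22 * 8 = 176
New area = 184 * 176 = 32384

32384


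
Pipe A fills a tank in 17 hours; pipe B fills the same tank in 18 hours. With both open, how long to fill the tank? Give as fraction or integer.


Rate of A = 1/17 job per hour
Rate of B = 1/18 job per hour
Combined rate = 1/17 + 1/18
Find common denominator: (18 + 17)/(17*18) = 35/306
Combined rate = 35/306 job per hour
Time together = 1 / (35/306) = 306/35 hours

306/35


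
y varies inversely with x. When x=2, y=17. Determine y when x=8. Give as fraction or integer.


Inverse proportion: y = k/x
Find k: k = 2 * 17 = 34
Compute y at x=8: y = 34/8
y = 17/4

17/4


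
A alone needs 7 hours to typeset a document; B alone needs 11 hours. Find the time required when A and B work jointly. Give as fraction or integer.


Rate of A = 1/7 job per hour
Rate of B = 1/11 job per hour
Combined rate = 1/7 + 1/11
Find common denominator: (11 + 7)/(7*11) = 18/77
Combined rate = 18/77 job per hour
Time together = 1 / (18/77) = 77/18 hours

77/18


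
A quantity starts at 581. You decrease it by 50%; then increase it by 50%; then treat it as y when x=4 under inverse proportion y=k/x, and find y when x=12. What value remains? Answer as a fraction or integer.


Start with 581.
Step 1: Decrease by 50%: 581 * 50/100 = 581/2
Step 2: Increase by 50%: 581/2 * 150/100 = 1743/4
Step 3: Inverse prop: k = (1743/4)*4; new y = k/12 = 1743/4*4/12 = 581/4
Final result = 581/4

581/4


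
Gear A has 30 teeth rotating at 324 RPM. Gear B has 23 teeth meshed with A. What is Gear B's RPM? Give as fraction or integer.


Gear ratio: teeth_A * RPM_A = teeth_B * RPM_B
30 * 324 = 23 * RPM_B
9720 = 23 * RPM_B
RPM_B = 9720 / 23
RPM_B = 9720/23

9720/23


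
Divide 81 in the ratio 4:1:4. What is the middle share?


Ratio = 4:1:4
Total parts = 4 + 1 + 4 = 9
Value per part = 81 / 9 = 9
First share = 4 * 9 = 36
Middle share = 1 * 9 = 9
Third share = 4 * 9 = 36

9
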